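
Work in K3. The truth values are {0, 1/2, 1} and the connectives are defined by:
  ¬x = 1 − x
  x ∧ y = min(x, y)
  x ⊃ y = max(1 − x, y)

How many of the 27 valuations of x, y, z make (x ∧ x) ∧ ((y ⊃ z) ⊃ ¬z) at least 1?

3

value 1: 3 assignments (counts)
value 1/2: 9 assignments
value 0: 15 assignments
So 3 of the 27 assignments meet the threshold.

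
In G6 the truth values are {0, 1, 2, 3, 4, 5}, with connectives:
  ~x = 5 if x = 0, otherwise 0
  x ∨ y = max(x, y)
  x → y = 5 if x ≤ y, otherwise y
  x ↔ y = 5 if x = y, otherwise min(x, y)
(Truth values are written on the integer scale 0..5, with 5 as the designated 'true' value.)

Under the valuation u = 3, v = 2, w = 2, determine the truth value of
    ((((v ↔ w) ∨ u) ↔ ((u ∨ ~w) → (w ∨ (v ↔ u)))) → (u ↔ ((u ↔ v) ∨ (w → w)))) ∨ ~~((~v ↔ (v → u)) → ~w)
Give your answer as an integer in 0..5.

v ↔ w = 2 ↔ 2 = 5
(v ↔ w) ∨ u = 5 ∨ 3 = 5
~w = ~2 = 0
u ∨ ~w = 3 ∨ 0 = 3
v ↔ u = 2 ↔ 3 = 2
w ∨ (v ↔ u) = 2 ∨ 2 = 2
(u ∨ ~w) → (w ∨ (v ↔ u)) = 3 → 2 = 2
((v ↔ w) ∨ u) ↔ ((u ∨ ~w) → (w ∨ (v ↔ u))) = 5 ↔ 2 = 2
u ↔ v = 3 ↔ 2 = 2
w → w = 2 → 2 = 5
(u ↔ v) ∨ (w → w) = 2 ∨ 5 = 5
u ↔ ((u ↔ v) ∨ (w → w)) = 3 ↔ 5 = 3
(((v ↔ w) ∨ u) ↔ ((u ∨ ~w) → (w ∨ (v ↔ u)))) → (u ↔ ((u ↔ v) ∨ (w → w))) = 2 → 3 = 5
~v = ~2 = 0
v → u = 2 → 3 = 5
~v ↔ (v → u) = 0 ↔ 5 = 0
~w = ~2 = 0
(~v ↔ (v → u)) → ~w = 0 → 0 = 5
~((~v ↔ (v → u)) → ~w) = ~5 = 0
~~((~v ↔ (v → u)) → ~w) = ~0 = 5
((((v ↔ w) ∨ u) ↔ ((u ∨ ~w) → (w ∨ (v ↔ u)))) → (u ↔ ((u ↔ v) ∨ (w → w)))) ∨ ~~((~v ↔ (v → u)) → ~w) = 5 ∨ 5 = 5

5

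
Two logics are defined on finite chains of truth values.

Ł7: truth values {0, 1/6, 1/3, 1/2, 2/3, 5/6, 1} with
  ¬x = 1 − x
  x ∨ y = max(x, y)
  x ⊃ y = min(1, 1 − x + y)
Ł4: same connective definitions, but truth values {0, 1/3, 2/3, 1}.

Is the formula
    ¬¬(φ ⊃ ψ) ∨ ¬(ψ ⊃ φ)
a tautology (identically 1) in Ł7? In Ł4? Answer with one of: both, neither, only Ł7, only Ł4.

neither

In Ł7: at φ = 1/6, ψ = 0 the value is 5/6 — not a tautology.
In Ł4: at φ = 1/3, ψ = 0 the value is 2/3 — not a tautology.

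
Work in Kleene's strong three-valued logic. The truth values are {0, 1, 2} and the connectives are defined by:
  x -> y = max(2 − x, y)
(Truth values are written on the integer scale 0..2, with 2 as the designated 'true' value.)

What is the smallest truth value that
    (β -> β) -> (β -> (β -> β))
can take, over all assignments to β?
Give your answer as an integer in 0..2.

1

Take β = 1:
β -> β = 1 -> 1 = 1
β -> β = 1 -> 1 = 1
β -> (β -> β) = 1 -> 1 = 1
(β -> β) -> (β -> (β -> β)) = 1 -> 1 = 1
No assignment yields a value below 1, so this is the minimum.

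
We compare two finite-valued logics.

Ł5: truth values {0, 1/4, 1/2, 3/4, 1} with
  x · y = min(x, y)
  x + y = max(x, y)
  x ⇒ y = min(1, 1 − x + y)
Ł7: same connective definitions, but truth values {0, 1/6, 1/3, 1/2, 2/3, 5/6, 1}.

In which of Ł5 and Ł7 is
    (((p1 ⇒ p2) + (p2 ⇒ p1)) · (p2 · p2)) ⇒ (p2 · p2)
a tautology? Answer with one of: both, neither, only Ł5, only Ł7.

both

In Ł5: every assignment gives 1 — tautology.
In Ł7: every assignment gives 1 — tautology.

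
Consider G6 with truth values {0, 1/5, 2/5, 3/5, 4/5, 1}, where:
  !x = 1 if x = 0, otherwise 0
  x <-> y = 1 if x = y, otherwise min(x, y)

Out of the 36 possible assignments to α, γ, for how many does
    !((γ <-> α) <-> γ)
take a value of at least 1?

6

value 1: 6 assignments (counts)
value 0: 30 assignments
So 6 of the 36 assignments meet the threshold.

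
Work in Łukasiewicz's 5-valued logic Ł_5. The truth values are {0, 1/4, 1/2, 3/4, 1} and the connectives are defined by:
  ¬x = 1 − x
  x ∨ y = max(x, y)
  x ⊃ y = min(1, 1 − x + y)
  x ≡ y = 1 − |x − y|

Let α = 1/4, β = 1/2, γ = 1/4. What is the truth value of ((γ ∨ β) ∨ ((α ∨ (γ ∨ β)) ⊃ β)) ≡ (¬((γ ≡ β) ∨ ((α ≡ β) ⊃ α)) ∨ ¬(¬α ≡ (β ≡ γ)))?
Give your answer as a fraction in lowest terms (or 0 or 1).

1/4

γ ∨ β = 1/4 ∨ 1/2 = 1/2
γ ∨ β = 1/4 ∨ 1/2 = 1/2
α ∨ (γ ∨ β) = 1/4 ∨ 1/2 = 1/2
(α ∨ (γ ∨ β)) ⊃ β = 1/2 ⊃ 1/2 = 1
(γ ∨ β) ∨ ((α ∨ (γ ∨ β)) ⊃ β) = 1/2 ∨ 1 = 1
γ ≡ β = 1/4 ≡ 1/2 = 3/4
α ≡ β = 1/4 ≡ 1/2 = 3/4
(α ≡ β) ⊃ α = 3/4 ⊃ 1/4 = 1/2
(γ ≡ β) ∨ ((α ≡ β) ⊃ α) = 3/4 ∨ 1/2 = 3/4
¬((γ ≡ β) ∨ ((α ≡ β) ⊃ α)) = ¬3/4 = 1/4
¬α = ¬1/4 = 3/4
β ≡ γ = 1/2 ≡ 1/4 = 3/4
¬α ≡ (β ≡ γ) = 3/4 ≡ 3/4 = 1
¬(¬α ≡ (β ≡ γ)) = ¬1 = 0
¬((γ ≡ β) ∨ ((α ≡ β) ⊃ α)) ∨ ¬(¬α ≡ (β ≡ γ)) = 1/4 ∨ 0 = 1/4
((γ ∨ β) ∨ ((α ∨ (γ ∨ β)) ⊃ β)) ≡ (¬((γ ≡ β) ∨ ((α ≡ β) ⊃ α)) ∨ ¬(¬α ≡ (β ≡ γ))) = 1 ≡ 1/4 = 1/4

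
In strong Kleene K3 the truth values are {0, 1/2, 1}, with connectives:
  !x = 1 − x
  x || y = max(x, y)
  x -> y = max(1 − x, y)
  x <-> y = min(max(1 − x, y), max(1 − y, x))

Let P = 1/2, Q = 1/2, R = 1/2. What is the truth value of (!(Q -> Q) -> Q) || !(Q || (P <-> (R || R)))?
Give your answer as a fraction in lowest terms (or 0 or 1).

Q -> Q = 1/2 -> 1/2 = 1/2
!(Q -> Q) = !1/2 = 1/2
!(Q -> Q) -> Q = 1/2 -> 1/2 = 1/2
R || R = 1/2 || 1/2 = 1/2
P <-> (R || R) = 1/2 <-> 1/2 = 1/2
Q || (P <-> (R || R)) = 1/2 || 1/2 = 1/2
!(Q || (P <-> (R || R))) = !1/2 = 1/2
(!(Q -> Q) -> Q) || !(Q || (P <-> (R || R))) = 1/2 || 1/2 = 1/2

1/2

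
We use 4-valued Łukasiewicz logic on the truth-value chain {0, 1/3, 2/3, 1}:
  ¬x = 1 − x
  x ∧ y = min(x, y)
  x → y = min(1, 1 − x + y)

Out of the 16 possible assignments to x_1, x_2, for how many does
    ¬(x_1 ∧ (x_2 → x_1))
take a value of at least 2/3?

x_1 = 0, x_2 = 0 ↦ 1  ≥
x_1 = 0, x_2 = 1/3 ↦ 1  ≥
x_1 = 0, x_2 = 2/3 ↦ 1  ≥
x_1 = 0, x_2 = 1 ↦ 1  ≥
x_1 = 1/3, x_2 = 0 ↦ 2/3  ≥
x_1 = 1/3, x_2 = 1/3 ↦ 2/3  ≥
x_1 = 1/3, x_2 = 2/3 ↦ 2/3  ≥
x_1 = 1/3, x_2 = 1 ↦ 2/3  ≥
x_1 = 2/3, x_2 = 0 ↦ 1/3  <
x_1 = 2/3, x_2 = 1/3 ↦ 1/3  <
x_1 = 2/3, x_2 = 2/3 ↦ 1/3  <
x_1 = 2/3, x_2 = 1 ↦ 1/3  <
x_1 = 1, x_2 = 0 ↦ 0  <
x_1 = 1, x_2 = 1/3 ↦ 0  <
x_1 = 1, x_2 = 2/3 ↦ 0  <
x_1 = 1, x_2 = 1 ↦ 0  <
So 8 of the 16 assignments meet the threshold.

8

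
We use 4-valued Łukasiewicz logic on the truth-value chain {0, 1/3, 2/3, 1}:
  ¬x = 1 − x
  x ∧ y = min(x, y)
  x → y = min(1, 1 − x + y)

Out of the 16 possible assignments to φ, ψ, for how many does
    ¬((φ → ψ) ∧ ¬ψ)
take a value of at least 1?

5

φ = 0, ψ = 0 ↦ 0  <
φ = 0, ψ = 1/3 ↦ 1/3  <
φ = 0, ψ = 2/3 ↦ 2/3  <
φ = 0, ψ = 1 ↦ 1  ≥
φ = 1/3, ψ = 0 ↦ 1/3  <
φ = 1/3, ψ = 1/3 ↦ 1/3  <
φ = 1/3, ψ = 2/3 ↦ 2/3  <
φ = 1/3, ψ = 1 ↦ 1  ≥
φ = 2/3, ψ = 0 ↦ 2/3  <
φ = 2/3, ψ = 1/3 ↦ 1/3  <
φ = 2/3, ψ = 2/3 ↦ 2/3  <
φ = 2/3, ψ = 1 ↦ 1  ≥
φ = 1, ψ = 0 ↦ 1  ≥
φ = 1, ψ = 1/3 ↦ 2/3  <
φ = 1, ψ = 2/3 ↦ 2/3  <
φ = 1, ψ = 1 ↦ 1  ≥
So 5 of the 16 assignments meet the threshold.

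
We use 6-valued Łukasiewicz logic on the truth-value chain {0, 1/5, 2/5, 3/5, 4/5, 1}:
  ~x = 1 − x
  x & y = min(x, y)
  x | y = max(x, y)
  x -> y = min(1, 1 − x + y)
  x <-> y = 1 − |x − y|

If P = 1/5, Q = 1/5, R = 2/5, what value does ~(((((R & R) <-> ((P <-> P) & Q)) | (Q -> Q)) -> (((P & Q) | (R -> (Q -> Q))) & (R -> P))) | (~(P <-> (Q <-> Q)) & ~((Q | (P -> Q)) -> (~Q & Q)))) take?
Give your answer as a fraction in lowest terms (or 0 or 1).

R & R = 2/5 & 2/5 = 2/5
P <-> P = 1/5 <-> 1/5 = 1
(P <-> P) & Q = 1 & 1/5 = 1/5
(R & R) <-> ((P <-> P) & Q) = 2/5 <-> 1/5 = 4/5
Q -> Q = 1/5 -> 1/5 = 1
((R & R) <-> ((P <-> P) & Q)) | (Q -> Q) = 4/5 | 1 = 1
P & Q = 1/5 & 1/5 = 1/5
Q -> Q = 1/5 -> 1/5 = 1
R -> (Q -> Q) = 2/5 -> 1 = 1
(P & Q) | (R -> (Q -> Q)) = 1/5 | 1 = 1
R -> P = 2/5 -> 1/5 = 4/5
((P & Q) | (R -> (Q -> Q))) & (R -> P) = 1 & 4/5 = 4/5
(((R & R) <-> ((P <-> P) & Q)) | (Q -> Q)) -> (((P & Q) | (R -> (Q -> Q))) & (R -> P)) = 1 -> 4/5 = 4/5
Q <-> Q = 1/5 <-> 1/5 = 1
P <-> (Q <-> Q) = 1/5 <-> 1 = 1/5
~(P <-> (Q <-> Q)) = ~1/5 = 4/5
P -> Q = 1/5 -> 1/5 = 1
Q | (P -> Q) = 1/5 | 1 = 1
~Q = ~1/5 = 4/5
~Q & Q = 4/5 & 1/5 = 1/5
(Q | (P -> Q)) -> (~Q & Q) = 1 -> 1/5 = 1/5
~((Q | (P -> Q)) -> (~Q & Q)) = ~1/5 = 4/5
~(P <-> (Q <-> Q)) & ~((Q | (P -> Q)) -> (~Q & Q)) = 4/5 & 4/5 = 4/5
((((R & R) <-> ((P <-> P) & Q)) | (Q -> Q)) -> (((P & Q) | (R -> (Q -> Q))) & (R -> P))) | (~(P <-> (Q <-> Q)) & ~((Q | (P -> Q)) -> (~Q & Q))) = 4/5 | 4/5 = 4/5
~(((((R & R) <-> ((P <-> P) & Q)) | (Q -> Q)) -> (((P & Q) | (R -> (Q -> Q))) & (R -> P))) | (~(P <-> (Q <-> Q)) & ~((Q | (P -> Q)) -> (~Q & Q)))) = ~4/5 = 1/5

1/5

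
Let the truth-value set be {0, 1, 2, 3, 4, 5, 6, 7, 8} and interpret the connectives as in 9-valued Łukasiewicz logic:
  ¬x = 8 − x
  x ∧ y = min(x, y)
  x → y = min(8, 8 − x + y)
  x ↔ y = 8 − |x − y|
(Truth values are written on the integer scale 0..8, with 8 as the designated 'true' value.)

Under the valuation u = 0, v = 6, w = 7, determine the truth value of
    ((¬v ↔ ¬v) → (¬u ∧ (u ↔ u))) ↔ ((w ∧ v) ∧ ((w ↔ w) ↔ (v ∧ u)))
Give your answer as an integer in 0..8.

0

¬v = ¬6 = 2
¬v = ¬6 = 2
¬v ↔ ¬v = 2 ↔ 2 = 8
¬u = ¬0 = 8
u ↔ u = 0 ↔ 0 = 8
¬u ∧ (u ↔ u) = 8 ∧ 8 = 8
(¬v ↔ ¬v) → (¬u ∧ (u ↔ u)) = 8 → 8 = 8
w ∧ v = 7 ∧ 6 = 6
w ↔ w = 7 ↔ 7 = 8
v ∧ u = 6 ∧ 0 = 0
(w ↔ w) ↔ (v ∧ u) = 8 ↔ 0 = 0
(w ∧ v) ∧ ((w ↔ w) ↔ (v ∧ u)) = 6 ∧ 0 = 0
((¬v ↔ ¬v) → (¬u ∧ (u ↔ u))) ↔ ((w ∧ v) ∧ ((w ↔ w) ↔ (v ∧ u))) = 8 ↔ 0 = 0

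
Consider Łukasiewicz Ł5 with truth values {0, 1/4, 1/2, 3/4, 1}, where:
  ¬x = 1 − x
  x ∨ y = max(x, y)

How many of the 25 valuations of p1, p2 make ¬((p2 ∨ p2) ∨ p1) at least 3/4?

value 1: 1 assignment (counts)
value 3/4: 3 assignments (counts)
value 1/2: 5 assignments
value 1/4: 7 assignments
value 0: 9 assignments
So 4 of the 25 assignments meet the threshold.

4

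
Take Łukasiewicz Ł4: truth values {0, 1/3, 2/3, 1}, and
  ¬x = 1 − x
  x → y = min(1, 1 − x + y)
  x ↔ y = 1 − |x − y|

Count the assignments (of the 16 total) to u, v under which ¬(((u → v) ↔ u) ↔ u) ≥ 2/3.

2

u = 0, v = 0 ↦ 0  <
u = 0, v = 1/3 ↦ 0  <
u = 0, v = 2/3 ↦ 0  <
u = 0, v = 1 ↦ 0  <
u = 1/3, v = 0 ↦ 1/3  <
u = 1/3, v = 1/3 ↦ 0  <
u = 1/3, v = 2/3 ↦ 0  <
u = 1/3, v = 1 ↦ 0  <
u = 2/3, v = 0 ↦ 0  <
u = 2/3, v = 1/3 ↦ 1/3  <
u = 2/3, v = 2/3 ↦ 0  <
u = 2/3, v = 1 ↦ 0  <
u = 1, v = 0 ↦ 1  ≥
u = 1, v = 1/3 ↦ 2/3  ≥
u = 1, v = 2/3 ↦ 1/3  <
u = 1, v = 1 ↦ 0  <
So 2 of the 16 assignments meet the threshold.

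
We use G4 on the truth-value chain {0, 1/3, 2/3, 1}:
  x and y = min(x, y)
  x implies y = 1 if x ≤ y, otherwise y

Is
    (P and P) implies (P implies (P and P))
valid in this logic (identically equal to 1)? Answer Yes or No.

Yes

P = 0 ↦ 1
P = 1/3 ↦ 1
P = 2/3 ↦ 1
P = 1 ↦ 1
Every assignment gives a value ≥ 1.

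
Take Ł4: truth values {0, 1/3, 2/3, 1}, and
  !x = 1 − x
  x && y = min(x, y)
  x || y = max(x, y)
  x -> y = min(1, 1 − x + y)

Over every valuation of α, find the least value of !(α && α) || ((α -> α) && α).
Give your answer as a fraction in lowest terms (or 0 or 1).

Take α = 1/3:
α && α = 1/3 && 1/3 = 1/3
!(α && α) = !1/3 = 2/3
α -> α = 1/3 -> 1/3 = 1
(α -> α) && α = 1 && 1/3 = 1/3
!(α && α) || ((α -> α) && α) = 2/3 || 1/3 = 2/3
No assignment yields a value below 2/3, so this is the minimum.

2/3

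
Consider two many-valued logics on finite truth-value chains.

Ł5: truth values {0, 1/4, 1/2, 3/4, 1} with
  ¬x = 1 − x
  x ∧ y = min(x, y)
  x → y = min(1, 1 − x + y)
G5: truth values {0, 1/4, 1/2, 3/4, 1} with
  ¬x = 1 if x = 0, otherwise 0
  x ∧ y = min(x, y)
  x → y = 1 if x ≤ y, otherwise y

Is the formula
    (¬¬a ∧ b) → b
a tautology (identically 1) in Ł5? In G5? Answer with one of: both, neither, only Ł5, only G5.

In Ł5: every assignment gives 1 — tautology.
In G5: every assignment gives 1 — tautology.

both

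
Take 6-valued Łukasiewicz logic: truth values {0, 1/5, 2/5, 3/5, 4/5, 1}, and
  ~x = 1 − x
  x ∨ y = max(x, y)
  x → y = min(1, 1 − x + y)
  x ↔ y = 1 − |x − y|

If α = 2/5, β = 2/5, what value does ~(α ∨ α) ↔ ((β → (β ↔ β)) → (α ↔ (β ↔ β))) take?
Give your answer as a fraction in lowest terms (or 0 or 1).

4/5

α ∨ α = 2/5 ∨ 2/5 = 2/5
~(α ∨ α) = ~2/5 = 3/5
β ↔ β = 2/5 ↔ 2/5 = 1
β → (β ↔ β) = 2/5 → 1 = 1
β ↔ β = 2/5 ↔ 2/5 = 1
α ↔ (β ↔ β) = 2/5 ↔ 1 = 2/5
(β → (β ↔ β)) → (α ↔ (β ↔ β)) = 1 → 2/5 = 2/5
~(α ∨ α) ↔ ((β → (β ↔ β)) → (α ↔ (β ↔ β))) = 3/5 ↔ 2/5 = 4/5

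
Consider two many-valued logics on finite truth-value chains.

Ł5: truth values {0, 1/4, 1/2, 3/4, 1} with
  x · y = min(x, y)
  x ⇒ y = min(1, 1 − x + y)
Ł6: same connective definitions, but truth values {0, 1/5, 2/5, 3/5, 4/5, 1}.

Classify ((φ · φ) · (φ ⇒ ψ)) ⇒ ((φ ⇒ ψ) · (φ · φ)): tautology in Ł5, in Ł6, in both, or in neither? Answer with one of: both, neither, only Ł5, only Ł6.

In Ł5: every assignment gives 1 — tautology.
In Ł6: every assignment gives 1 — tautology.

both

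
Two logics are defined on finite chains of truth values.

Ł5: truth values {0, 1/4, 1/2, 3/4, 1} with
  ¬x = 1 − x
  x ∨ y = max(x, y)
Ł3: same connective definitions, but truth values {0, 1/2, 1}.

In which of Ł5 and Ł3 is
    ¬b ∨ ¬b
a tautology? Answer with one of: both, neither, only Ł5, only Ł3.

In Ł5: at b = 1/4 the value is 3/4 — not a tautology.
In Ł3: at b = 1/2 the value is 1/2 — not a tautology.

neither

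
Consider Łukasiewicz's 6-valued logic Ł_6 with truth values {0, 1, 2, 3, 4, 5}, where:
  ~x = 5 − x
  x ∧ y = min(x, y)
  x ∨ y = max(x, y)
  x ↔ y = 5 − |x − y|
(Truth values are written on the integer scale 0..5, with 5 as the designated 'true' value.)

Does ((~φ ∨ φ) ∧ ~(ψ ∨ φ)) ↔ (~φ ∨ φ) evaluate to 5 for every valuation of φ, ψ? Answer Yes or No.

Counterexample: take φ = 0, ψ = 1.
~φ = ~0 = 5
~φ ∨ φ = 5 ∨ 0 = 5
ψ ∨ φ = 1 ∨ 0 = 1
~(ψ ∨ φ) = ~1 = 4
(~φ ∨ φ) ∧ ~(ψ ∨ φ) = 5 ∧ 4 = 4
((~φ ∨ φ) ∧ ~(ψ ∨ φ)) ↔ (~φ ∨ φ) = 4 ↔ 5 = 4
This gives 4 ≠ 5.

No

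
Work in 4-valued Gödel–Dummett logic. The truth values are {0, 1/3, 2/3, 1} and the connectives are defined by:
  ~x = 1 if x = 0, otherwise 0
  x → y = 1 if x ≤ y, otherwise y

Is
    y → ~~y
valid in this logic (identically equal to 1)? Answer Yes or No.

y = 0 ↦ 1
y = 1/3 ↦ 1
y = 2/3 ↦ 1
y = 1 ↦ 1
Every assignment gives a value ≥ 1.

Yes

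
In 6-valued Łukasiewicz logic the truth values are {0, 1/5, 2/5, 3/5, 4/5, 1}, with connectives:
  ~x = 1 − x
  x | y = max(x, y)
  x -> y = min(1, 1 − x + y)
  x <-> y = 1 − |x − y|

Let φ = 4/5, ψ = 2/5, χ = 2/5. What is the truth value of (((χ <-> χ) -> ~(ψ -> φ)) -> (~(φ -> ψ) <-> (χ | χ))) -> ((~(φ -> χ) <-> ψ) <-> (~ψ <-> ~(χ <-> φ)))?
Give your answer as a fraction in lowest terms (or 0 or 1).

χ <-> χ = 2/5 <-> 2/5 = 1
ψ -> φ = 2/5 -> 4/5 = 1
~(ψ -> φ) = ~1 = 0
(χ <-> χ) -> ~(ψ -> φ) = 1 -> 0 = 0
φ -> ψ = 4/5 -> 2/5 = 3/5
~(φ -> ψ) = ~3/5 = 2/5
χ | χ = 2/5 | 2/5 = 2/5
~(φ -> ψ) <-> (χ | χ) = 2/5 <-> 2/5 = 1
((χ <-> χ) -> ~(ψ -> φ)) -> (~(φ -> ψ) <-> (χ | χ)) = 0 -> 1 = 1
φ -> χ = 4/5 -> 2/5 = 3/5
~(φ -> χ) = ~3/5 = 2/5
~(φ -> χ) <-> ψ = 2/5 <-> 2/5 = 1
~ψ = ~2/5 = 3/5
χ <-> φ = 2/5 <-> 4/5 = 3/5
~(χ <-> φ) = ~3/5 = 2/5
~ψ <-> ~(χ <-> φ) = 3/5 <-> 2/5 = 4/5
(~(φ -> χ) <-> ψ) <-> (~ψ <-> ~(χ <-> φ)) = 1 <-> 4/5 = 4/5
(((χ <-> χ) -> ~(ψ -> φ)) -> (~(φ -> ψ) <-> (χ | χ))) -> ((~(φ -> χ) <-> ψ) <-> (~ψ <-> ~(χ <-> φ))) = 1 -> 4/5 = 4/5

4/5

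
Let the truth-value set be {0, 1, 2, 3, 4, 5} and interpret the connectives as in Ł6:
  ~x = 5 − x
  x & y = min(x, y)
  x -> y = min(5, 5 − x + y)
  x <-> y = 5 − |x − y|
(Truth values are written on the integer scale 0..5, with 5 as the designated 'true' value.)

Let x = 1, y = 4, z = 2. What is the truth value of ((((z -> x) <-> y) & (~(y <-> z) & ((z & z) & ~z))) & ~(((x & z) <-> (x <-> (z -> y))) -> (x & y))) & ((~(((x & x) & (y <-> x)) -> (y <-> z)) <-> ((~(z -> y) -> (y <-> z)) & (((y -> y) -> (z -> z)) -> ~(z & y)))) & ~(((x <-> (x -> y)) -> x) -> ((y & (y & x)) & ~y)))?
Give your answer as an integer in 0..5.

2

z -> x = 2 -> 1 = 4
(z -> x) <-> y = 4 <-> 4 = 5
y <-> z = 4 <-> 2 = 3
~(y <-> z) = ~3 = 2
z & z = 2 & 2 = 2
~z = ~2 = 3
(z & z) & ~z = 2 & 3 = 2
~(y <-> z) & ((z & z) & ~z) = 2 & 2 = 2
((z -> x) <-> y) & (~(y <-> z) & ((z & z) & ~z)) = 5 & 2 = 2
x & z = 1 & 2 = 1
z -> y = 2 -> 4 = 5
x <-> (z -> y) = 1 <-> 5 = 1
(x & z) <-> (x <-> (z -> y)) = 1 <-> 1 = 5
x & y = 1 & 4 = 1
((x & z) <-> (x <-> (z -> y))) -> (x & y) = 5 -> 1 = 1
~(((x & z) <-> (x <-> (z -> y))) -> (x & y)) = ~1 = 4
(((z -> x) <-> y) & (~(y <-> z) & ((z & z) & ~z))) & ~(((x & z) <-> (x <-> (z -> y))) -> (x & y)) = 2 & 4 = 2
x & x = 1 & 1 = 1
y <-> x = 4 <-> 1 = 2
(x & x) & (y <-> x) = 1 & 2 = 1
y <-> z = 4 <-> 2 = 3
((x & x) & (y <-> x)) -> (y <-> z) = 1 -> 3 = 5
~(((x & x) & (y <-> x)) -> (y <-> z)) = ~5 = 0
z -> y = 2 -> 4 = 5
~(z -> y) = ~5 = 0
y <-> z = 4 <-> 2 = 3
~(z -> y) -> (y <-> z) = 0 -> 3 = 5
y -> y = 4 -> 4 = 5
z -> z = 2 -> 2 = 5
(y -> y) -> (z -> z) = 5 -> 5 = 5
z & y = 2 & 4 = 2
~(z & y) = ~2 = 3
((y -> y) -> (z -> z)) -> ~(z & y) = 5 -> 3 = 3
(~(z -> y) -> (y <-> z)) & (((y -> y) -> (z -> z)) -> ~(z & y)) = 5 & 3 = 3
~(((x & x) & (y <-> x)) -> (y <-> z)) <-> ((~(z -> y) -> (y <-> z)) & (((y -> y) -> (z -> z)) -> ~(z & y))) = 0 <-> 3 = 2
x -> y = 1 -> 4 = 5
x <-> (x -> y) = 1 <-> 5 = 1
(x <-> (x -> y)) -> x = 1 -> 1 = 5
y & x = 4 & 1 = 1
y & (y & x) = 4 & 1 = 1
~y = ~4 = 1
(y & (y & x)) & ~y = 1 & 1 = 1
((x <-> (x -> y)) -> x) -> ((y & (y & x)) & ~y) = 5 -> 1 = 1
~(((x <-> (x -> y)) -> x) -> ((y & (y & x)) & ~y)) = ~1 = 4
(~(((x & x) & (y <-> x)) -> (y <-> z)) <-> ((~(z -> y) -> (y <-> z)) & (((y -> y) -> (z -> z)) -> ~(z & y)))) & ~(((x <-> (x -> y)) -> x) -> ((y & (y & x)) & ~y)) = 2 & 4 = 2
((((z -> x) <-> y) & (~(y <-> z) & ((z & z) & ~z))) & ~(((x & z) <-> (x <-> (z -> y))) -> (x & y))) & ((~(((x & x) & (y <-> x)) -> (y <-> z)) <-> ((~(z -> y) -> (y <-> z)) & (((y -> y) -> (z -> z)) -> ~(z & y)))) & ~(((x <-> (x -> y)) -> x) -> ((y & (y & x)) & ~y))) = 2 & 2 = 2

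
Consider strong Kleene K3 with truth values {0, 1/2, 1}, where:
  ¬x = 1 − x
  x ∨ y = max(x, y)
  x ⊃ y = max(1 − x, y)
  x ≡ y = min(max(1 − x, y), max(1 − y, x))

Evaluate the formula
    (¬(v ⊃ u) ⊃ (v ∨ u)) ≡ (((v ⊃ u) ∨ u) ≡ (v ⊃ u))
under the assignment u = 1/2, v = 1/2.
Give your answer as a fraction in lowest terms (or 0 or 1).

1/2

v ⊃ u = 1/2 ⊃ 1/2 = 1/2
¬(v ⊃ u) = ¬1/2 = 1/2
v ∨ u = 1/2 ∨ 1/2 = 1/2
¬(v ⊃ u) ⊃ (v ∨ u) = 1/2 ⊃ 1/2 = 1/2
v ⊃ u = 1/2 ⊃ 1/2 = 1/2
(v ⊃ u) ∨ u = 1/2 ∨ 1/2 = 1/2
v ⊃ u = 1/2 ⊃ 1/2 = 1/2
((v ⊃ u) ∨ u) ≡ (v ⊃ u) = 1/2 ≡ 1/2 = 1/2
(¬(v ⊃ u) ⊃ (v ∨ u)) ≡ (((v ⊃ u) ∨ u) ≡ (v ⊃ u)) = 1/2 ≡ 1/2 = 1/2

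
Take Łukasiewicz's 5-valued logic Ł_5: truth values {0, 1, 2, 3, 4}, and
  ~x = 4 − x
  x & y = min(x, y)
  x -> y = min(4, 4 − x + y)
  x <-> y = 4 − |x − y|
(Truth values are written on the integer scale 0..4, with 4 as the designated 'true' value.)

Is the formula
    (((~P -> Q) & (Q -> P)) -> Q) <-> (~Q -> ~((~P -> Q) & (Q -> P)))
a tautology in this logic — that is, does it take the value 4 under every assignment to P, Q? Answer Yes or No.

Yes

At P = 3, Q = 0, for instance:
~P = ~3 = 1
~P -> Q = 1 -> 0 = 3
Q -> P = 0 -> 3 = 4
(~P -> Q) & (Q -> P) = 3 & 4 = 3
((~P -> Q) & (Q -> P)) -> Q = 3 -> 0 = 1
~Q = ~0 = 4
~((~P -> Q) & (Q -> P)) = ~3 = 1
~Q -> ~((~P -> Q) & (Q -> P)) = 4 -> 1 = 1
(((~P -> Q) & (Q -> P)) -> Q) <-> (~Q -> ~((~P -> Q) & (Q -> P))) = 1 <-> 1 = 4
and checking the remaining 24 assignments likewise gives ≥ 4 in every case.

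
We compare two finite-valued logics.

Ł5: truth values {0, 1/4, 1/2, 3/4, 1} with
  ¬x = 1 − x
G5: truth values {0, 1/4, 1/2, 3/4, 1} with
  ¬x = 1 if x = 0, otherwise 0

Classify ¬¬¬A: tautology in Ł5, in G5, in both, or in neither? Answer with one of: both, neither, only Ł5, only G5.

In Ł5: at A = 1/4 the value is 3/4 — not a tautology.
In G5: at A = 1/4 the value is 0 — not a tautology.

neither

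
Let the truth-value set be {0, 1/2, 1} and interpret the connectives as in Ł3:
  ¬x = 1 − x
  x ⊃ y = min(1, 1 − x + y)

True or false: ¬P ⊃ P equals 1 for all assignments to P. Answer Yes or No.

No

Counterexample: take P = 0.
¬P = ¬0 = 1
¬P ⊃ P = 1 ⊃ 0 = 0
This gives 0 ≠ 1.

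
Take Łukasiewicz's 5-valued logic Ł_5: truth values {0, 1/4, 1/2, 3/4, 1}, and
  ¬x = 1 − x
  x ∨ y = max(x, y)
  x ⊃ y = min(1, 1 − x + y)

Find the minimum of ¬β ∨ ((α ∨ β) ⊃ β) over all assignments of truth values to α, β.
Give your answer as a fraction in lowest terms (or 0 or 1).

Take α = 1, β = 1/2:
¬β = ¬1/2 = 1/2
α ∨ β = 1 ∨ 1/2 = 1
(α ∨ β) ⊃ β = 1 ⊃ 1/2 = 1/2
¬β ∨ ((α ∨ β) ⊃ β) = 1/2 ∨ 1/2 = 1/2
No assignment yields a value below 1/2, so this is the minimum.

1/2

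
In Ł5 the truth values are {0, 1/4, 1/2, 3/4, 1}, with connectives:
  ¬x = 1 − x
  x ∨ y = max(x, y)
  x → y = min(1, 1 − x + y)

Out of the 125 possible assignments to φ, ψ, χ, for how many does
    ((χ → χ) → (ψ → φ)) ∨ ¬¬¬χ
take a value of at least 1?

85

value 1: 85 assignments (counts)
value 3/4: 22 assignments
value 1/2: 12 assignments
value 1/4: 5 assignments
value 0: 1 assignment
So 85 of the 125 assignments meet the threshold.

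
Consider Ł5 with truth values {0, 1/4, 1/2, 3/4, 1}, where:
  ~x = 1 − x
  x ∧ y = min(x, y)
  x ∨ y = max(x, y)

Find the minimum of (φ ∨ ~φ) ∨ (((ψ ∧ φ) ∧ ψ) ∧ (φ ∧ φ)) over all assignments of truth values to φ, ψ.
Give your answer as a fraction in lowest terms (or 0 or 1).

Take φ = 1/2, ψ = 0:
~φ = ~1/2 = 1/2
φ ∨ ~φ = 1/2 ∨ 1/2 = 1/2
ψ ∧ φ = 0 ∧ 1/2 = 0
(ψ ∧ φ) ∧ ψ = 0 ∧ 0 = 0
φ ∧ φ = 1/2 ∧ 1/2 = 1/2
((ψ ∧ φ) ∧ ψ) ∧ (φ ∧ φ) = 0 ∧ 1/2 = 0
(φ ∨ ~φ) ∨ (((ψ ∧ φ) ∧ ψ) ∧ (φ ∧ φ)) = 1/2 ∨ 0 = 1/2
No assignment yields a value below 1/2, so this is the minimum.

1/2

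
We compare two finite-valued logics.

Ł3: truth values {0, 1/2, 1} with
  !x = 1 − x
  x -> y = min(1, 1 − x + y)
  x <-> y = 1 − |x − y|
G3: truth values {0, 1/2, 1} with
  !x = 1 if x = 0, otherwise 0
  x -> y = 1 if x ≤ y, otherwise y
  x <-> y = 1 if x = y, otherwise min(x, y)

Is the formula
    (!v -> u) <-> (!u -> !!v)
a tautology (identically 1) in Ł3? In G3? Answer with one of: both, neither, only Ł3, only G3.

In Ł3: every assignment gives 1 — tautology.
In G3: at u = 1/2, v = 0 the value is 1/2 — not a tautology.

only Ł3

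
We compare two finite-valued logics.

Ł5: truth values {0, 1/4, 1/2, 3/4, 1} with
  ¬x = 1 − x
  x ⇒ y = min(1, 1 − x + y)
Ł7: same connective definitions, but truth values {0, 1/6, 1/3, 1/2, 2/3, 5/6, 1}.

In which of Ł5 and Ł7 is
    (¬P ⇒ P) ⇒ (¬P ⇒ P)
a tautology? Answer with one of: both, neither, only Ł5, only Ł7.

both

In Ł5: every assignment gives 1 — tautology.
In Ł7: every assignment gives 1 — tautology.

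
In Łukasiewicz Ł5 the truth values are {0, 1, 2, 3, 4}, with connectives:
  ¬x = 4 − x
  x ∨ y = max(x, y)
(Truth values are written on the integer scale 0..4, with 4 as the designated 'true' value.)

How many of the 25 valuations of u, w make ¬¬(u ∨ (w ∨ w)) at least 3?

value 4: 9 assignments (counts)
value 3: 7 assignments (counts)
value 2: 5 assignments
value 1: 3 assignments
value 0: 1 assignment
So 16 of the 25 assignments meet the threshold.

16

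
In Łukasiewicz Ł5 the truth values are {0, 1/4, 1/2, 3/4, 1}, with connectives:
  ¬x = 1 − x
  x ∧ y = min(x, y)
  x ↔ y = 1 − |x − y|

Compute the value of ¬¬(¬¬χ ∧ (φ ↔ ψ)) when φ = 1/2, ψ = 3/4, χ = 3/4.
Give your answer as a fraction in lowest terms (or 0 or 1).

¬χ = ¬3/4 = 1/4
¬¬χ = ¬1/4 = 3/4
φ ↔ ψ = 1/2 ↔ 3/4 = 3/4
¬¬χ ∧ (φ ↔ ψ) = 3/4 ∧ 3/4 = 3/4
¬(¬¬χ ∧ (φ ↔ ψ)) = ¬3/4 = 1/4
¬¬(¬¬χ ∧ (φ ↔ ψ)) = ¬1/4 = 3/4

3/4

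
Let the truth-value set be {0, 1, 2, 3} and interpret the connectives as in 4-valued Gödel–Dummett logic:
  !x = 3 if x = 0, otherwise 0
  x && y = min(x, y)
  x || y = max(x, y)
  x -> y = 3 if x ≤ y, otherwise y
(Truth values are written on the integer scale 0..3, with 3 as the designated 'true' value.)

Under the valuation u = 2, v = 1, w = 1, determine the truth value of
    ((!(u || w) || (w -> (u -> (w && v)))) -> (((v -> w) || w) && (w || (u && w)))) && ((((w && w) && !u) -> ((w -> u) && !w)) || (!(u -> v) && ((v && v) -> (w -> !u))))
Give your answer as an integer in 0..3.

1

u || w = 2 || 1 = 2
!(u || w) = !2 = 0
w && v = 1 && 1 = 1
u -> (w && v) = 2 -> 1 = 1
w -> (u -> (w && v)) = 1 -> 1 = 3
!(u || w) || (w -> (u -> (w && v))) = 0 || 3 = 3
v -> w = 1 -> 1 = 3
(v -> w) || w = 3 || 1 = 3
u && w = 2 && 1 = 1
w || (u && w) = 1 || 1 = 1
((v -> w) || w) && (w || (u && w)) = 3 && 1 = 1
(!(u || w) || (w -> (u -> (w && v)))) -> (((v -> w) || w) && (w || (u && w))) = 3 -> 1 = 1
w && w = 1 && 1 = 1
!u = !2 = 0
(w && w) && !u = 1 && 0 = 0
w -> u = 1 -> 2 = 3
!w = !1 = 0
(w -> u) && !w = 3 && 0 = 0
((w && w) && !u) -> ((w -> u) && !w) = 0 -> 0 = 3
u -> v = 2 -> 1 = 1
!(u -> v) = !1 = 0
v && v = 1 && 1 = 1
!u = !2 = 0
w -> !u = 1 -> 0 = 0
(v && v) -> (w -> !u) = 1 -> 0 = 0
!(u -> v) && ((v && v) -> (w -> !u)) = 0 && 0 = 0
(((w && w) && !u) -> ((w -> u) && !w)) || (!(u -> v) && ((v && v) -> (w -> !u))) = 3 || 0 = 3
((!(u || w) || (w -> (u -> (w && v)))) -> (((v -> w) || w) && (w || (u && w)))) && ((((w && w) && !u) -> ((w -> u) && !w)) || (!(u -> v) && ((v && v) -> (w -> !u)))) = 1 && 3 = 1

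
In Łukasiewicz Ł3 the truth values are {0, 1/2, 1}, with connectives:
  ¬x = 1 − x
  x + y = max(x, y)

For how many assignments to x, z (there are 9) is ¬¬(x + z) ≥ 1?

5

x = 0, z = 0 ↦ 0  <
x = 0, z = 1/2 ↦ 1/2  <
x = 0, z = 1 ↦ 1  ≥
x = 1/2, z = 0 ↦ 1/2  <
x = 1/2, z = 1/2 ↦ 1/2  <
x = 1/2, z = 1 ↦ 1  ≥
x = 1, z = 0 ↦ 1  ≥
x = 1, z = 1/2 ↦ 1  ≥
x = 1, z = 1 ↦ 1  ≥
So 5 of the 9 assignments meet the threshold.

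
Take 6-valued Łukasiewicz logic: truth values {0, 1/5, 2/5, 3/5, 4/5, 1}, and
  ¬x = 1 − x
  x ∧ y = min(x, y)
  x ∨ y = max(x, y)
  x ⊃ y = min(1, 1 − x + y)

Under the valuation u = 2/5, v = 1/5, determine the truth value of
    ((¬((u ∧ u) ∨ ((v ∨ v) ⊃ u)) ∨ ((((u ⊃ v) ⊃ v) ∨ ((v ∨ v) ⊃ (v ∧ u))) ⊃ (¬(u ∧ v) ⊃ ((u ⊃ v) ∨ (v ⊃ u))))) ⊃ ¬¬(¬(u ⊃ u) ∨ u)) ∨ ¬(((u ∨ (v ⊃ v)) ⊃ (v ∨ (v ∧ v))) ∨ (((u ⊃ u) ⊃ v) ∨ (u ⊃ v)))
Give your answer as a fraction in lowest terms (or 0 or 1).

u ∧ u = 2/5 ∧ 2/5 = 2/5
v ∨ v = 1/5 ∨ 1/5 = 1/5
(v ∨ v) ⊃ u = 1/5 ⊃ 2/5 = 1
(u ∧ u) ∨ ((v ∨ v) ⊃ u) = 2/5 ∨ 1 = 1
¬((u ∧ u) ∨ ((v ∨ v) ⊃ u)) = ¬1 = 0
u ⊃ v = 2/5 ⊃ 1/5 = 4/5
(u ⊃ v) ⊃ v = 4/5 ⊃ 1/5 = 2/5
v ∨ v = 1/5 ∨ 1/5 = 1/5
v ∧ u = 1/5 ∧ 2/5 = 1/5
(v ∨ v) ⊃ (v ∧ u) = 1/5 ⊃ 1/5 = 1
((u ⊃ v) ⊃ v) ∨ ((v ∨ v) ⊃ (v ∧ u)) = 2/5 ∨ 1 = 1
u ∧ v = 2/5 ∧ 1/5 = 1/5
¬(u ∧ v) = ¬1/5 = 4/5
u ⊃ v = 2/5 ⊃ 1/5 = 4/5
v ⊃ u = 1/5 ⊃ 2/5 = 1
(u ⊃ v) ∨ (v ⊃ u) = 4/5 ∨ 1 = 1
¬(u ∧ v) ⊃ ((u ⊃ v) ∨ (v ⊃ u)) = 4/5 ⊃ 1 = 1
(((u ⊃ v) ⊃ v) ∨ ((v ∨ v) ⊃ (v ∧ u))) ⊃ (¬(u ∧ v) ⊃ ((u ⊃ v) ∨ (v ⊃ u))) = 1 ⊃ 1 = 1
¬((u ∧ u) ∨ ((v ∨ v) ⊃ u)) ∨ ((((u ⊃ v) ⊃ v) ∨ ((v ∨ v) ⊃ (v ∧ u))) ⊃ (¬(u ∧ v) ⊃ ((u ⊃ v) ∨ (v ⊃ u)))) = 0 ∨ 1 = 1
u ⊃ u = 2/5 ⊃ 2/5 = 1
¬(u ⊃ u) = ¬1 = 0
¬(u ⊃ u) ∨ u = 0 ∨ 2/5 = 2/5
¬(¬(u ⊃ u) ∨ u) = ¬2/5 = 3/5
¬¬(¬(u ⊃ u) ∨ u) = ¬3/5 = 2/5
(¬((u ∧ u) ∨ ((v ∨ v) ⊃ u)) ∨ ((((u ⊃ v) ⊃ v) ∨ ((v ∨ v) ⊃ (v ∧ u))) ⊃ (¬(u ∧ v) ⊃ ((u ⊃ v) ∨ (v ⊃ u))))) ⊃ ¬¬(¬(u ⊃ u) ∨ u) = 1 ⊃ 2/5 = 2/5
v ⊃ v = 1/5 ⊃ 1/5 = 1
u ∨ (v ⊃ v) = 2/5 ∨ 1 = 1
v ∧ v = 1/5 ∧ 1/5 = 1/5
v ∨ (v ∧ v) = 1/5 ∨ 1/5 = 1/5
(u ∨ (v ⊃ v)) ⊃ (v ∨ (v ∧ v)) = 1 ⊃ 1/5 = 1/5
u ⊃ u = 2/5 ⊃ 2/5 = 1
(u ⊃ u) ⊃ v = 1 ⊃ 1/5 = 1/5
u ⊃ v = 2/5 ⊃ 1/5 = 4/5
((u ⊃ u) ⊃ v) ∨ (u ⊃ v) = 1/5 ∨ 4/5 = 4/5
((u ∨ (v ⊃ v)) ⊃ (v ∨ (v ∧ v))) ∨ (((u ⊃ u) ⊃ v) ∨ (u ⊃ v)) = 1/5 ∨ 4/5 = 4/5
¬(((u ∨ (v ⊃ v)) ⊃ (v ∨ (v ∧ v))) ∨ (((u ⊃ u) ⊃ v) ∨ (u ⊃ v))) = ¬4/5 = 1/5
((¬((u ∧ u) ∨ ((v ∨ v) ⊃ u)) ∨ ((((u ⊃ v) ⊃ v) ∨ ((v ∨ v) ⊃ (v ∧ u))) ⊃ (¬(u ∧ v) ⊃ ((u ⊃ v) ∨ (v ⊃ u))))) ⊃ ¬¬(¬(u ⊃ u) ∨ u)) ∨ ¬(((u ∨ (v ⊃ v)) ⊃ (v ∨ (v ∧ v))) ∨ (((u ⊃ u) ⊃ v) ∨ (u ⊃ v))) = 2/5 ∨ 1/5 = 2/5

2/5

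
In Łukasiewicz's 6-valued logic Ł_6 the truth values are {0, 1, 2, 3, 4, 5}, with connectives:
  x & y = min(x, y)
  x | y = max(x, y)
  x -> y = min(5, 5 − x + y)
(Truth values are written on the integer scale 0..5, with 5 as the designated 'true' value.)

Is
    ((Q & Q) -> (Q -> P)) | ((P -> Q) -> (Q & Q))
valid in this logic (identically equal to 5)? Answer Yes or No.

Counterexample: take P = 0, Q = 3.
Q & Q = 3 & 3 = 3
Q -> P = 3 -> 0 = 2
(Q & Q) -> (Q -> P) = 3 -> 2 = 4
P -> Q = 0 -> 3 = 5
Q & Q = 3 & 3 = 3
(P -> Q) -> (Q & Q) = 5 -> 3 = 3
((Q & Q) -> (Q -> P)) | ((P -> Q) -> (Q & Q)) = 4 | 3 = 4
This gives 4 ≠ 5.

No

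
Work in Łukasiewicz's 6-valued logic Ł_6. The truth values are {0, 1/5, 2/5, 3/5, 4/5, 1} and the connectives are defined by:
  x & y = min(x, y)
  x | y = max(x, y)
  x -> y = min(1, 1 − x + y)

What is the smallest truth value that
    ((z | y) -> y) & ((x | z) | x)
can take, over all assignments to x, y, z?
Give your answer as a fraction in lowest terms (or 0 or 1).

0

Take x = 0, y = 0, z = 0:
z | y = 0 | 0 = 0
(z | y) -> y = 0 -> 0 = 1
x | z = 0 | 0 = 0
(x | z) | x = 0 | 0 = 0
((z | y) -> y) & ((x | z) | x) = 1 & 0 = 0
No assignment yields a value below 0, so this is the minimum.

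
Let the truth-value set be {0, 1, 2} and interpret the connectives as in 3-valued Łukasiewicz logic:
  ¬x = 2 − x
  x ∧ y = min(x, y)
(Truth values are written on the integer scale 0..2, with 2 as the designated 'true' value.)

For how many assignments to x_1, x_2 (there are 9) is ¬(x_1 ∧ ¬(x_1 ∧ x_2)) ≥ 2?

x_1 = 0, x_2 = 0 ↦ 2  ≥
x_1 = 0, x_2 = 1 ↦ 2  ≥
x_1 = 0, x_2 = 2 ↦ 2  ≥
x_1 = 1, x_2 = 0 ↦ 1  <
x_1 = 1, x_2 = 1 ↦ 1  <
x_1 = 1, x_2 = 2 ↦ 1  <
x_1 = 2, x_2 = 0 ↦ 0  <
x_1 = 2, x_2 = 1 ↦ 1  <
x_1 = 2, x_2 = 2 ↦ 2  ≥
So 4 of the 9 assignments meet the threshold.

4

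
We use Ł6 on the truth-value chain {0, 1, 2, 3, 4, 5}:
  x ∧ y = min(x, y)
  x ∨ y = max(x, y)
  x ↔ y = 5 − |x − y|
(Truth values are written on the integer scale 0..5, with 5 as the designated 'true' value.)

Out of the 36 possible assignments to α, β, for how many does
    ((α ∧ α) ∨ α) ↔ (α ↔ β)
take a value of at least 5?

8

value 5: 8 assignments (counts)
value 4: 10 assignments
value 3: 7 assignments
value 2: 6 assignments
value 1: 3 assignments
value 0: 2 assignments
So 8 of the 36 assignments meet the threshold.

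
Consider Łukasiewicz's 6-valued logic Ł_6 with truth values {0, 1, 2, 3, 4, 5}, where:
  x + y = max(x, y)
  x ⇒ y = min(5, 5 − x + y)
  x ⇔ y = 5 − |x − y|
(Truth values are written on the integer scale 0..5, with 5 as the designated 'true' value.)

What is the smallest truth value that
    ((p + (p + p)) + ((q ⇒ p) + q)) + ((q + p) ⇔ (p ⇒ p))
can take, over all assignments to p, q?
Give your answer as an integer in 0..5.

3

Take p = 0, q = 2:
p + p = 0 + 0 = 0
p + (p + p) = 0 + 0 = 0
q ⇒ p = 2 ⇒ 0 = 3
(q ⇒ p) + q = 3 + 2 = 3
(p + (p + p)) + ((q ⇒ p) + q) = 0 + 3 = 3
q + p = 2 + 0 = 2
p ⇒ p = 0 ⇒ 0 = 5
(q + p) ⇔ (p ⇒ p) = 2 ⇔ 5 = 2
((p + (p + p)) + ((q ⇒ p) + q)) + ((q + p) ⇔ (p ⇒ p)) = 3 + 2 = 3
No assignment yields a value below 3, so this is the minimum.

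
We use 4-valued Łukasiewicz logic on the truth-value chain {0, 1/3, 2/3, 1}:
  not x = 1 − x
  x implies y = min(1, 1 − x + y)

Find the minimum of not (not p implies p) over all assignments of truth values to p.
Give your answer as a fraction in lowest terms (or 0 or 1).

0

Take p = 2/3:
not p = not 2/3 = 1/3
not p implies p = 1/3 implies 2/3 = 1
not (not p implies p) = not 1 = 0
No assignment yields a value below 0, so this is the minimum.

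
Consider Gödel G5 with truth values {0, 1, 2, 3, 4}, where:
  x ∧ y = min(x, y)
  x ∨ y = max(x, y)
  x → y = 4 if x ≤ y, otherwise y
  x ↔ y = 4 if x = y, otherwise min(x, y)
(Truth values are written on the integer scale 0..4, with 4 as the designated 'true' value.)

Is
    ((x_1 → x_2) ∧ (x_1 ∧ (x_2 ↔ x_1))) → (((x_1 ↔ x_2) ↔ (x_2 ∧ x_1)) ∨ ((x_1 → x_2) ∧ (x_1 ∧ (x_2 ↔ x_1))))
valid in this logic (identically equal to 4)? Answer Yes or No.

Yes

At x_1 = 2, x_2 = 2, for instance:
x_1 → x_2 = 2 → 2 = 4
x_2 ↔ x_1 = 2 ↔ 2 = 4
x_1 ∧ (x_2 ↔ x_1) = 2 ∧ 4 = 2
(x_1 → x_2) ∧ (x_1 ∧ (x_2 ↔ x_1)) = 4 ∧ 2 = 2
x_1 ↔ x_2 = 2 ↔ 2 = 4
x_2 ∧ x_1 = 2 ∧ 2 = 2
(x_1 ↔ x_2) ↔ (x_2 ∧ x_1) = 4 ↔ 2 = 2
((x_1 ↔ x_2) ↔ (x_2 ∧ x_1)) ∨ ((x_1 → x_2) ∧ (x_1 ∧ (x_2 ↔ x_1))) = 2 ∨ 2 = 2
((x_1 → x_2) ∧ (x_1 ∧ (x_2 ↔ x_1))) → (((x_1 ↔ x_2) ↔ (x_2 ∧ x_1)) ∨ ((x_1 → x_2) ∧ (x_1 ∧ (x_2 ↔ x_1)))) = 2 → 2 = 4
and checking the remaining 24 assignments likewise gives ≥ 4 in every case.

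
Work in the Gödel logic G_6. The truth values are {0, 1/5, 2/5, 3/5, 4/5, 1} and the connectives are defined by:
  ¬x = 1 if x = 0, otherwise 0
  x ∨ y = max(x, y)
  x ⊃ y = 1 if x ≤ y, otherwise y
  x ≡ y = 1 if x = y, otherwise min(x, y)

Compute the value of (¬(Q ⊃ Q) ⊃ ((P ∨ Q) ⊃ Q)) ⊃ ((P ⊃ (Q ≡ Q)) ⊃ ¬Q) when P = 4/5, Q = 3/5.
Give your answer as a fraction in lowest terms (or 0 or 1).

Q ⊃ Q = 3/5 ⊃ 3/5 = 1
¬(Q ⊃ Q) = ¬1 = 0
P ∨ Q = 4/5 ∨ 3/5 = 4/5
(P ∨ Q) ⊃ Q = 4/5 ⊃ 3/5 = 3/5
¬(Q ⊃ Q) ⊃ ((P ∨ Q) ⊃ Q) = 0 ⊃ 3/5 = 1
Q ≡ Q = 3/5 ≡ 3/5 = 1
P ⊃ (Q ≡ Q) = 4/5 ⊃ 1 = 1
¬Q = ¬3/5 = 0
(P ⊃ (Q ≡ Q)) ⊃ ¬Q = 1 ⊃ 0 = 0
(¬(Q ⊃ Q) ⊃ ((P ∨ Q) ⊃ Q)) ⊃ ((P ⊃ (Q ≡ Q)) ⊃ ¬Q) = 1 ⊃ 0 = 0

0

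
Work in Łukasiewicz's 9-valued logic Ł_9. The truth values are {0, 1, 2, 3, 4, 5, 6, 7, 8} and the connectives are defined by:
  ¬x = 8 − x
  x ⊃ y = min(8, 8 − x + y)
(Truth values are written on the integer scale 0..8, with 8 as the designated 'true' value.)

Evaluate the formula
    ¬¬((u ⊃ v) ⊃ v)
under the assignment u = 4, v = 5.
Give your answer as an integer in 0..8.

5

u ⊃ v = 4 ⊃ 5 = 8
(u ⊃ v) ⊃ v = 8 ⊃ 5 = 5
¬((u ⊃ v) ⊃ v) = ¬5 = 3
¬¬((u ⊃ v) ⊃ v) = ¬3 = 5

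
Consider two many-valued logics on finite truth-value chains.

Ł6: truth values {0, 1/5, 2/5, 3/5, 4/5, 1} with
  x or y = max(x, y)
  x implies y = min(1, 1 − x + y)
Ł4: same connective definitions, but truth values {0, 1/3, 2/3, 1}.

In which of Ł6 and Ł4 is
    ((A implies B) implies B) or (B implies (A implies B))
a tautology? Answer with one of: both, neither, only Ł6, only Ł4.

In Ł6: every assignment gives 1 — tautology.
In Ł4: every assignment gives 1 — tautology.

both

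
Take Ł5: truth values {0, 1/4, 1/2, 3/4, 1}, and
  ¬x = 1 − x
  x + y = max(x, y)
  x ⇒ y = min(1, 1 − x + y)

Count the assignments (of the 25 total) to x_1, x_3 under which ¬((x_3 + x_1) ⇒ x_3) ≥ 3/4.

3

value 1: 1 assignment (counts)
value 3/4: 2 assignments (counts)
value 1/2: 3 assignments
value 1/4: 4 assignments
value 0: 15 assignments
So 3 of the 25 assignments meet the threshold.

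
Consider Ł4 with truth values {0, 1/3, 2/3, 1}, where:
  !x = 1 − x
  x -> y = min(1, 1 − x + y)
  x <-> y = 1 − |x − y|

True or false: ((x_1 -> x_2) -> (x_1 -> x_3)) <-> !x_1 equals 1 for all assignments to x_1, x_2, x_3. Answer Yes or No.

Counterexample: take x_1 = 1/3, x_2 = 0, x_3 = 0.
x_1 -> x_2 = 1/3 -> 0 = 2/3
x_1 -> x_3 = 1/3 -> 0 = 2/3
(x_1 -> x_2) -> (x_1 -> x_3) = 2/3 -> 2/3 = 1
!x_1 = !1/3 = 2/3
((x_1 -> x_2) -> (x_1 -> x_3)) <-> !x_1 = 1 <-> 2/3 = 2/3
This gives 2/3 ≠ 1.

No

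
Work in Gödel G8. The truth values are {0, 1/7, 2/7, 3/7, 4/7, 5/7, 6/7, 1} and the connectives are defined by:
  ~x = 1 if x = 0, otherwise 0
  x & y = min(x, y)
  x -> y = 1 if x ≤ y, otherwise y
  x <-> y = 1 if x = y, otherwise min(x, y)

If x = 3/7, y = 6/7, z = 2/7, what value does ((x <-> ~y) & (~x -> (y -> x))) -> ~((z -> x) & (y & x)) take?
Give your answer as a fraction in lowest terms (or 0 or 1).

~y = ~6/7 = 0
x <-> ~y = 3/7 <-> 0 = 0
~x = ~3/7 = 0
y -> x = 6/7 -> 3/7 = 3/7
~x -> (y -> x) = 0 -> 3/7 = 1
(x <-> ~y) & (~x -> (y -> x)) = 0 & 1 = 0
z -> x = 2/7 -> 3/7 = 1
y & x = 6/7 & 3/7 = 3/7
(z -> x) & (y & x) = 1 & 3/7 = 3/7
~((z -> x) & (y & x)) = ~3/7 = 0
((x <-> ~y) & (~x -> (y -> x))) -> ~((z -> x) & (y & x)) = 0 -> 0 = 1

1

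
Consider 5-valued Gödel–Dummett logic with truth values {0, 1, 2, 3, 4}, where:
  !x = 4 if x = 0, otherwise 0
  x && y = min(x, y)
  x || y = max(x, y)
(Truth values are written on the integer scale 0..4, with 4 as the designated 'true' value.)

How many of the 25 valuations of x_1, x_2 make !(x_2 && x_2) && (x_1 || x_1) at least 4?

1

value 4: 1 assignment (counts)
value 3: 1 assignment
value 2: 1 assignment
value 1: 1 assignment
value 0: 21 assignments
So 1 of the 25 assignments meets the threshold.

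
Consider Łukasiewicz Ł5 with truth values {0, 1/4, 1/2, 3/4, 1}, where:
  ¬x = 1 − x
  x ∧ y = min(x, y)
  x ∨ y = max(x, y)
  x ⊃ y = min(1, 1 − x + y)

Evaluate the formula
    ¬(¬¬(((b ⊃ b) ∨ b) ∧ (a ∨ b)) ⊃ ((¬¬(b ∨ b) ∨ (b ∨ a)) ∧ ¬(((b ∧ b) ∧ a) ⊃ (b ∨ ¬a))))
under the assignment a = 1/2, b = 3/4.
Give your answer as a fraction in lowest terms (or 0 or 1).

b ⊃ b = 3/4 ⊃ 3/4 = 1
(b ⊃ b) ∨ b = 1 ∨ 3/4 = 1
a ∨ b = 1/2 ∨ 3/4 = 3/4
((b ⊃ b) ∨ b) ∧ (a ∨ b) = 1 ∧ 3/4 = 3/4
¬(((b ⊃ b) ∨ b) ∧ (a ∨ b)) = ¬3/4 = 1/4
¬¬(((b ⊃ b) ∨ b) ∧ (a ∨ b)) = ¬1/4 = 3/4
b ∨ b = 3/4 ∨ 3/4 = 3/4
¬(b ∨ b) = ¬3/4 = 1/4
¬¬(b ∨ b) = ¬1/4 = 3/4
b ∨ a = 3/4 ∨ 1/2 = 3/4
¬¬(b ∨ b) ∨ (b ∨ a) = 3/4 ∨ 3/4 = 3/4
b ∧ b = 3/4 ∧ 3/4 = 3/4
(b ∧ b) ∧ a = 3/4 ∧ 1/2 = 1/2
¬a = ¬1/2 = 1/2
b ∨ ¬a = 3/4 ∨ 1/2 = 3/4
((b ∧ b) ∧ a) ⊃ (b ∨ ¬a) = 1/2 ⊃ 3/4 = 1
¬(((b ∧ b) ∧ a) ⊃ (b ∨ ¬a)) = ¬1 = 0
(¬¬(b ∨ b) ∨ (b ∨ a)) ∧ ¬(((b ∧ b) ∧ a) ⊃ (b ∨ ¬a)) = 3/4 ∧ 0 = 0
¬¬(((b ⊃ b) ∨ b) ∧ (a ∨ b)) ⊃ ((¬¬(b ∨ b) ∨ (b ∨ a)) ∧ ¬(((b ∧ b) ∧ a) ⊃ (b ∨ ¬a))) = 3/4 ⊃ 0 = 1/4
¬(¬¬(((b ⊃ b) ∨ b) ∧ (a ∨ b)) ⊃ ((¬¬(b ∨ b) ∨ (b ∨ a)) ∧ ¬(((b ∧ b) ∧ a) ⊃ (b ∨ ¬a)))) = ¬1/4 = 3/4

3/4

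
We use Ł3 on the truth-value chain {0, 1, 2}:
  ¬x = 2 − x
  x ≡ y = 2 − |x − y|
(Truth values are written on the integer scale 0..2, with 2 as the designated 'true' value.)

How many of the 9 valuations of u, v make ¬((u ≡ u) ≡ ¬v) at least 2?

u = 0, v = 0 ↦ 0  <
u = 0, v = 1 ↦ 1  <
u = 0, v = 2 ↦ 2  ≥
u = 1, v = 0 ↦ 0  <
u = 1, v = 1 ↦ 1  <
u = 1, v = 2 ↦ 2  ≥
u = 2, v = 0 ↦ 0  <
u = 2, v = 1 ↦ 1  <
u = 2, v = 2 ↦ 2  ≥
So 3 of the 9 assignments meet the threshold.

3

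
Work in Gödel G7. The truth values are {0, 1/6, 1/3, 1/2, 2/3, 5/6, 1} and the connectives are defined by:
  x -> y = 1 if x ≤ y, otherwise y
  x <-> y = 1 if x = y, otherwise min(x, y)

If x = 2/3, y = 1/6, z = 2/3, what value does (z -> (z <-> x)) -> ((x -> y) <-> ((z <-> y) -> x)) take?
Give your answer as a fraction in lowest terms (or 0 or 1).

1/6

z <-> x = 2/3 <-> 2/3 = 1
z -> (z <-> x) = 2/3 -> 1 = 1
x -> y = 2/3 -> 1/6 = 1/6
z <-> y = 2/3 <-> 1/6 = 1/6
(z <-> y) -> x = 1/6 -> 2/3 = 1
(x -> y) <-> ((z <-> y) -> x) = 1/6 <-> 1 = 1/6
(z -> (z <-> x)) -> ((x -> y) <-> ((z <-> y) -> x)) = 1 -> 1/6 = 1/6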